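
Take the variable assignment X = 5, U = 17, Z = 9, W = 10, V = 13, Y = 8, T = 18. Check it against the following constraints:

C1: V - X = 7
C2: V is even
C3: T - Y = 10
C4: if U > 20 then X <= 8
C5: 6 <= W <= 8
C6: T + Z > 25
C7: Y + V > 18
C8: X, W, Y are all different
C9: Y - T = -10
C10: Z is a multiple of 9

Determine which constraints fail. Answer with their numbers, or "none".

No — constraints 1, 2, 5 are not satisfied.

C1: V - X = 13 - 5 = 8, not 7 — violated.
C2: V = 13 is odd — violated.
C3: T - Y = 18 - 8 = 10 — satisfied.
C4: U = 17, not > 20; antecedent false, conditional vacuously true — satisfied.
C5: W = 10 is outside [6, 8] — violated.
C6: T + Z = 18 + 9 = 27; 27 > 25 — satisfied.
C7: Y + V = 8 + 13 = 21; 21 > 18 — satisfied.
C8: values 5, 10, 8 are pairwise distinct — satisfied.
C9: Y - T = 8 - 18 = -10 — satisfied.
C10: 9 / 9 = 1, so 9 divides 9 — satisfied.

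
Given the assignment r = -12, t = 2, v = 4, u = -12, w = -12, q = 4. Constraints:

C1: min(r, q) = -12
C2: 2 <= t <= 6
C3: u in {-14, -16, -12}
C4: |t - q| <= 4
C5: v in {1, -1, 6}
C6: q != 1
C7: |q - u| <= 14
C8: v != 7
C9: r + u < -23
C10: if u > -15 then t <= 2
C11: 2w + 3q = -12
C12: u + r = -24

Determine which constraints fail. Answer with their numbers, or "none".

C1: min(-12, 4) = -12 — satisfied.
C2: t = 2 lies in [2, 6] — satisfied.
C3: u = -12 is in {-14, -16, -12} — satisfied.
C4: |2 - 4| = 2; 2 ≤ 4 — satisfied.
C5: v = 4 is not in {1, -1, 6} — violated.
C6: q = 4, and 4 ≠ 1 — satisfied.
C7: |4 - (-12)| = 16; 16 > 14, exceeds bound 14 — violated.
C8: v = 4, and 4 ≠ 7 — satisfied.
C9: r + u = -12 + (-12) = -24; -24 < -23 — satisfied.
C10: u = -12 > -15, so we need t ≤ 2; t = 2 ≤ 2 — satisfied.
C11: 2w + 3q = 2(-12) + 3(4) = -12 — satisfied.
C12: u + r = -12 + (-12) = -24 — satisfied.

The assignment fails constraints 5 and 7.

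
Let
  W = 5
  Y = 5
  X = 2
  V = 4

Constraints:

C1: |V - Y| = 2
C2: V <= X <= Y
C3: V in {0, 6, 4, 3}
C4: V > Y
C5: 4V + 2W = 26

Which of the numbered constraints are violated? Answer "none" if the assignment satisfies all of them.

Violated: 1, 2, and 4.

C1: |4 - 5| = 1, not 2 — violated.
C2: values 4, 2, 5; V = 4 is not <= X = 2 — violated.
C3: V = 4 is in {0, 6, 4, 3} — satisfied.
C4: V = 4, Y = 5; 4 ≤ 5 (want >) — violated.
C5: 4V + 2W = 4(4) + 2(5) = 26 — satisfied.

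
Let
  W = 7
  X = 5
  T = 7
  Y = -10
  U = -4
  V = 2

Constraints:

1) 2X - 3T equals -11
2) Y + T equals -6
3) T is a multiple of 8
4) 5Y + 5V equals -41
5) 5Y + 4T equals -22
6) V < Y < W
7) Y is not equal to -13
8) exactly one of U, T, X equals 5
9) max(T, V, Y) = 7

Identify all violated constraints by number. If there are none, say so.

The assignment fails constraints 2, 3, 4, and 6.

1) 2X - 3T = 2(5) - 3(7) = -11 — holds.
2) Y + T = -10 + 7 = -3, not -6 — does not hold.
3) 7 = 8*0 + 7, so 8 does not divide 7 — does not hold.
4) 5Y + 5V = 5(-10) + 5(2) = -40, not -41 — does not hold.
5) 5Y + 4T = 5(-10) + 4(7) = -22 — holds.
6) values 2, -10, 7; V = 2 is not < Y = -10 — does not hold.
7) Y = -10, and -10 ≠ -13 — holds.
8) U=-4, T=7, X=5; 1 of them equals 5 — holds.
9) max(7, 2, -10) = 7 — holds.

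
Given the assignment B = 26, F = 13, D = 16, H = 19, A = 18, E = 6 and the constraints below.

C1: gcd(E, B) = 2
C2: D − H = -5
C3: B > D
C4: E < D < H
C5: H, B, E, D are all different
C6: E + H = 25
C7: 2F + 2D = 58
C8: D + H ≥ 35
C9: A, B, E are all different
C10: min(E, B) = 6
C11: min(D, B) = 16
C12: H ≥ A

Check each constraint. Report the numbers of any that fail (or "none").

The assignment fails constraint 2.

C1: gcd(6, 26) = 2  ✔
C2: D − H = 16 − 19 = -3, not -5  ✘
C3: B = 26, D = 16; 26 > 16  ✔
C4: values 6 < 16 < 19  ✔
C5: values 19, 26, 6, 16 are pairwise distinct  ✔
C6: E + H = 6 + 19 = 25  ✔
C7: 2F + 2D = 2(13) + 2(16) = 58  ✔
C8: D + H = 16 + 19 = 35; 35 ≥ 35  ✔
C9: values 18, 26, 6 are pairwise distinct  ✔
C10: min(6, 26) = 6  ✔
C11: min(16, 26) = 16  ✔
C12: H = 19, A = 18; 19 ≥ 18  ✔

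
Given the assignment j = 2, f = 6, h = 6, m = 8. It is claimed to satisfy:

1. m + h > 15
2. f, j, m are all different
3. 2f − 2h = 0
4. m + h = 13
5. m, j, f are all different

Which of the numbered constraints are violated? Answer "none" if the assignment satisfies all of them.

1. m + h = 8 + 6 = 14; 14 ≤ 15, bound 15 not met  FAIL
2. values 6, 2, 8 are pairwise distinct  OK
3. 2f − 2h = 2(6) − 2(6) = 0  OK
4. m + h = 8 + 6 = 14, not 13  FAIL
5. values 8, 2, 6 are pairwise distinct  OK

Constraints 1 and 4 are violated.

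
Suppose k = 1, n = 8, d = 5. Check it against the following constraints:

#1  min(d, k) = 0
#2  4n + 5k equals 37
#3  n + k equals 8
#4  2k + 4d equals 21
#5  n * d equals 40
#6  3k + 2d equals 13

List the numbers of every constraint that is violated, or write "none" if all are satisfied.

#1 min(5, 1) = 1, not 0 — violated.
#2 4n + 5k = 4(8) + 5(1) = 37 — satisfied.
#3 n + k = 8 + 1 = 9, not 8 — violated.
#4 2k + 4d = 2(1) + 4(5) = 22, not 21 — violated.
#5 n * d = 8 * 5 = 40 — satisfied.
#6 3k + 2d = 3(1) + 2(5) = 13 — satisfied.

No — constraints 1, 3, and 4 are not satisfied.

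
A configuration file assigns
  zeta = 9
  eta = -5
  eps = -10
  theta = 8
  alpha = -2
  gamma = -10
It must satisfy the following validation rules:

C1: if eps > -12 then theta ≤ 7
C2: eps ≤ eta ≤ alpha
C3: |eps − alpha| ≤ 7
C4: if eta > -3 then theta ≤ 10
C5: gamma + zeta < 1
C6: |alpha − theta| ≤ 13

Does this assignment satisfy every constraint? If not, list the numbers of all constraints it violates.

C1: eps = -10 > -12, so we need theta ≤ 7; but theta = 8 > 7  ✗
C2: values -10 ≤ -5 ≤ -2  ✓
C3: |-10 − (-2)| = 8; 8 > 7, exceeds bound 7  ✗
C4: eta = -5, not > -3; antecedent false, conditional vacuously true  ✓
C5: gamma + zeta = -10 + 9 = -1; -1 < 1  ✓
C6: |-2 − 8| = 10; 10 ≤ 13  ✓

Constraints 1 and 3 are violated.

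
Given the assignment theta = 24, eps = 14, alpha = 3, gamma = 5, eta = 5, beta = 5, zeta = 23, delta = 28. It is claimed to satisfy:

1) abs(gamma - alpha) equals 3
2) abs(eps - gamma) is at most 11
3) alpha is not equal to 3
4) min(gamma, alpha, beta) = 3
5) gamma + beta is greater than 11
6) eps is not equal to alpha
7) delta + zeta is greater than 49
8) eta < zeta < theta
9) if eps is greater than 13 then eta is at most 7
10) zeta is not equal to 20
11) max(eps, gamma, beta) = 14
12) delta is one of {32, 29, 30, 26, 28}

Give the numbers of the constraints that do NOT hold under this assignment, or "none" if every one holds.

1) abs(5 - 3) = 2, not 3  ✘
2) abs(14 - 5) = 9; 9 ≤ 11  ✔
3) alpha = 3, but 3 is required to differ  ✘
4) min(5, 3, 5) = 3  ✔
5) gamma + beta = 5 + 5 = 10; 10 ≤ 11, bound 11 not met  ✘
6) eps = 14, alpha = 3; distinct  ✔
7) delta + zeta = 28 + 23 = 51; 51 > 49  ✔
8) values 5 < 23 < 24  ✔
9) eps = 14 > 13, so we need eta ≤ 7; eta = 5 ≤ 7  ✔
10) zeta = 23, and 23 ≠ 20  ✔
11) max(14, 5, 5) = 14  ✔
12) delta = 28 is in {32, 29, 30, 26, 28}  ✔

No — constraints 1, 3, and 5 are not satisfied.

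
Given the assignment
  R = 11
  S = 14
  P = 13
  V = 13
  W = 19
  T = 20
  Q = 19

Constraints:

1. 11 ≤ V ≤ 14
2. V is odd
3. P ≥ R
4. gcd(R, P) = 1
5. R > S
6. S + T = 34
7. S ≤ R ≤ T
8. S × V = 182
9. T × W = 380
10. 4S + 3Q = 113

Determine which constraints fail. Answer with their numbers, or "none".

1. V = 13 lies in [11, 14] — OK.
2. V = 13 is odd — OK.
3. P = 13, R = 11; 13 ≥ 11 — OK.
4. gcd(11, 13) = 1 — OK.
5. R = 11, S = 14; 11 ≤ 14 (want >) — violated.
6. S + T = 14 + 20 = 34 — OK.
7. values 14, 11, 20; S = 14 is not ≤ R = 11 — violated.
8. S × V = 14 × 13 = 182 — OK.
9. T × W = 20 × 19 = 380 — OK.
10. 4S + 3Q = 4(14) + 3(19) = 113 — OK.

Constraints 5, 7 are violated.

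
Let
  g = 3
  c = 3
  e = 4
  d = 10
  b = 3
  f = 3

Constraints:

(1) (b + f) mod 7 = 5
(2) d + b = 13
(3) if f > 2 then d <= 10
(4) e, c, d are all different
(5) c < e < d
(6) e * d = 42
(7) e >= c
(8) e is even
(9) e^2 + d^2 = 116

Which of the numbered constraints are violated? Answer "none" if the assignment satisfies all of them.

(1) b + f = 6; 6 mod 7 = 6, not 5 — does not hold.
(2) d + b = 10 + 3 = 13 — holds.
(3) f = 3 > 2, so we need d ≤ 10; d = 10 ≤ 10 — holds.
(4) values 4, 3, 10 are pairwise distinct — holds.
(5) values 3 < 4 < 10 — holds.
(6) e * d = 4 * 10 = 40, not 42 — does not hold.
(7) e = 4, c = 3; 4 ≥ 3 — holds.
(8) e = 4 is even — holds.
(9) e^2 + d^2 = 4^2 + 10^2 = 16 + 100 = 116 — holds.

Constraints 1, 6 do not hold.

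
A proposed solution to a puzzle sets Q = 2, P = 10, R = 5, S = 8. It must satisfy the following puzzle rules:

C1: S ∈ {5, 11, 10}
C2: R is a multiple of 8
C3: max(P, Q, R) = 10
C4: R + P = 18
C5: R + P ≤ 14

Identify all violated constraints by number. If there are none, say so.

C1: S = 8 is not in {5, 11, 10}  false
C2: 5 = 8×0 + 5, so 8 does not divide 5  false
C3: max(10, 2, 5) = 10  true
C4: R + P = 5 + 10 = 15, not 18  false
C5: R + P = 5 + 10 = 15; 15 > 14, bound 14 not met  false

Constraints 1, 2, 4, and 5 are violated.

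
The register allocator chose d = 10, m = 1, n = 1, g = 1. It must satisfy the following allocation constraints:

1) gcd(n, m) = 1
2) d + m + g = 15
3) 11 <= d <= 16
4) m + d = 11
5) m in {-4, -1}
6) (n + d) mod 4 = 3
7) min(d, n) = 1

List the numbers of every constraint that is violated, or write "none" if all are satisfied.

Constraints 2, 3, and 5 do not hold.

1) gcd(1, 1) = 1  OK
2) d + m + g = 10 + 1 + 1 = 12, not 15  FAIL
3) d = 10 is outside [11, 16]  FAIL
4) m + d = 1 + 10 = 11  OK
5) m = 1 is not in {-4, -1}  FAIL
6) n + d = 11; 11 mod 4 = 3  OK
7) min(10, 1) = 1  OK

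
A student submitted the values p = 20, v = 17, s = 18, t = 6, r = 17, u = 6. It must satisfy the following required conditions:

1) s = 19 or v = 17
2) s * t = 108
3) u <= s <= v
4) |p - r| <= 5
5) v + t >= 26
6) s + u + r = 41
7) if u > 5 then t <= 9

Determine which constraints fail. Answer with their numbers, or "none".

Constraints 3, 5 do not hold.

1) s = 18 ≠ 19, but v = 17 = 17 (second disjunct)  true
2) s * t = 18 * 6 = 108  true
3) values 6, 18, 17; s = 18 is not <= v = 17  false
4) |20 - 17| = 3; 3 ≤ 5  true
5) v + t = 17 + 6 = 23; 23 < 26, bound 26 not met  false
6) s + u + r = 18 + 6 + 17 = 41  true
7) u = 6 > 5, so we need t ≤ 9; t = 6 ≤ 9  true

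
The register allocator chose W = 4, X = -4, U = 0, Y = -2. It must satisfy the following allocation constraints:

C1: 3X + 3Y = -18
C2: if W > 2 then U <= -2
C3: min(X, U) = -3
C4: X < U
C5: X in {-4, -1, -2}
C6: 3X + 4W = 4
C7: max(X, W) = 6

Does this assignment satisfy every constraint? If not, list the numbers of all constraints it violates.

C1: 3X + 3Y = 3(-4) + 3(-2) = -18 — OK.
C2: W = 4 > 2, so we need U ≤ -2; but U = 0 > -2 — violated.
C3: min(-4, 0) = -4, not -3 — violated.
C4: X = -4, U = 0; -4 < 0 — OK.
C5: X = -4 is in {-4, -1, -2} — OK.
C6: 3X + 4W = 3(-4) + 4(4) = 4 — OK.
C7: max(-4, 4) = 4, not 6 — violated.

Violated: 2, 3, and 7.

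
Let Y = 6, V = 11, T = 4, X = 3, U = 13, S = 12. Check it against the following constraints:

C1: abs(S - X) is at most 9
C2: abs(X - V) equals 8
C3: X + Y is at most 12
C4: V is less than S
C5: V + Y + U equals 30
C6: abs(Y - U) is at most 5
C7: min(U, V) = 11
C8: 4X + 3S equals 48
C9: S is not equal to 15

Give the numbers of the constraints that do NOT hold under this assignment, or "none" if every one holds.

Constraint 6 does not hold.

C1: abs(12 - 3) = 9; 9 ≤ 9 — holds.
C2: abs(3 - 11) = 8 — holds.
C3: X + Y = 3 + 6 = 9; 9 ≤ 12 — holds.
C4: V = 11, S = 12; 11 < 12 — holds.
C5: V + Y + U = 11 + 6 + 13 = 30 — holds.
C6: abs(6 - 13) = 7; 7 > 5, exceeds bound 5 — fails.
C7: min(13, 11) = 11 — holds.
C8: 4X + 3S = 4(3) + 3(12) = 48 — holds.
C9: S = 12, and 12 ≠ 15 — holds.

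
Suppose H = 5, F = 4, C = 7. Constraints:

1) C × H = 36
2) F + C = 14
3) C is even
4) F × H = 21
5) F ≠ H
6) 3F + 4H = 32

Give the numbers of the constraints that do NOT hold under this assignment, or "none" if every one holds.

1) C × H = 7 × 5 = 35, not 36 — fails.
2) F + C = 4 + 7 = 11, not 14 — fails.
3) C = 7 is odd — fails.
4) F × H = 4 × 5 = 20, not 21 — fails.
5) F = 4, H = 5; distinct — holds.
6) 3F + 4H = 3(4) + 4(5) = 32 — holds.

No — constraints 1, 2, 3, and 4 are not satisfied.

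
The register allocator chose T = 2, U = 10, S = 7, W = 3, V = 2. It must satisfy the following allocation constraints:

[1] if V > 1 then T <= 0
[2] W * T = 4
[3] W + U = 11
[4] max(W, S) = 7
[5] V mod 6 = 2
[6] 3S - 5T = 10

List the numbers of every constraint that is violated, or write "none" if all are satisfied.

[1] V = 2 > 1, so we need T ≤ 0; but T = 2 > 0 — fails.
[2] W * T = 3 * 2 = 6, not 4 — fails.
[3] W + U = 3 + 10 = 13, not 11 — fails.
[4] max(3, 7) = 7 — holds.
[5] 2 mod 6 = 2 — holds.
[6] 3S - 5T = 3(7) - 5(2) = 11, not 10 — fails.

No — constraints 1, 2, 3, and 6 are not satisfied.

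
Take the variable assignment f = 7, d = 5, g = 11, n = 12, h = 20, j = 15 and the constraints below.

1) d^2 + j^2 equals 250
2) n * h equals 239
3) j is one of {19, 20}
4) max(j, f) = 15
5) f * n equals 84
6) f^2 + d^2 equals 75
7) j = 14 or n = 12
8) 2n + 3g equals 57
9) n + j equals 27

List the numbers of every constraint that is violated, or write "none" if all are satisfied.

Violated: 2, 3, 6.

1) d^2 + j^2 = 5^2 + 15^2 = 25 + 225 = 250 — OK.
2) n * h = 12 * 20 = 240, not 239 — violated.
3) j = 15 is not in {19, 20} — violated.
4) max(15, 7) = 15 — OK.
5) f * n = 7 * 12 = 84 — OK.
6) f^2 + d^2 = 7^2 + 5^2 = 49 + 25 = 74, not 75 — violated.
7) j = 15 ≠ 14, but n = 12 = 12 (second disjunct) — OK.
8) 2n + 3g = 2(12) + 3(11) = 57 — OK.
9) n + j = 12 + 15 = 27 — OK.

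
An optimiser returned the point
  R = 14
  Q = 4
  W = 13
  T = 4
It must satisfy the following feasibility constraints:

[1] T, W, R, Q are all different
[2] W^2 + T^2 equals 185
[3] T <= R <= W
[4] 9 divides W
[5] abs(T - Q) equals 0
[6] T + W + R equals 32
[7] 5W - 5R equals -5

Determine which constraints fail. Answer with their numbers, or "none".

[1] T = Q = 4, not all different  fails
[2] W^2 + T^2 = 13^2 + 4^2 = 169 + 16 = 185  holds
[3] values 4, 14, 13; R = 14 is not <= W = 13  fails
[4] 13 = 9*1 + 4, so 9 does not divide 13  fails
[5] abs(4 - 4) = 0  holds
[6] T + W + R = 4 + 13 + 14 = 31, not 32  fails
[7] 5W - 5R = 5(13) - 5(14) = -5  holds

The assignment fails constraints 1, 3, 4, 6.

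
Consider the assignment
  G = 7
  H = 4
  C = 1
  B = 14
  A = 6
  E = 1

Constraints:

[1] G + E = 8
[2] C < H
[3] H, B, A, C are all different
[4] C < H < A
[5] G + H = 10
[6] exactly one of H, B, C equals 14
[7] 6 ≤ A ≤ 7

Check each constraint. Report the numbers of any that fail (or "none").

[1] G + E = 7 + 1 = 8 — holds.
[2] C = 1, H = 4; 1 < 4 — holds.
[3] values 4, 14, 6, 1 are pairwise distinct — holds.
[4] values 1 < 4 < 6 — holds.
[5] G + H = 7 + 4 = 11, not 10 — does not hold.
[6] H=4, B=14, C=1; 1 of them equals 14 — holds.
[7] A = 6 lies in [6, 7] — holds.

Constraint 5 does not hold.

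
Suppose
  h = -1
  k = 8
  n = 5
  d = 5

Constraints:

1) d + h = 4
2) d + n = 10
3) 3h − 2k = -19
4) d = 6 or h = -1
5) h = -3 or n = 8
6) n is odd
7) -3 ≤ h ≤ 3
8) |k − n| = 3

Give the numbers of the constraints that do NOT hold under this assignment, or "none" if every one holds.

Violated: 5.

1) d + h = 5 + (-1) = 4 — holds.
2) d + n = 5 + 5 = 10 — holds.
3) 3h − 2k = 3(-1) − 2(8) = -19 — holds.
4) d = 5 ≠ 6, but h = -1 = -1 (second disjunct) — holds.
5) h = -1 ≠ -3 and n = 5 ≠ 8; both disjuncts false — fails.
6) n = 5 is odd — holds.
7) h = -1 lies in [-3, 3] — holds.
8) |8 − 5| = 3 — holds.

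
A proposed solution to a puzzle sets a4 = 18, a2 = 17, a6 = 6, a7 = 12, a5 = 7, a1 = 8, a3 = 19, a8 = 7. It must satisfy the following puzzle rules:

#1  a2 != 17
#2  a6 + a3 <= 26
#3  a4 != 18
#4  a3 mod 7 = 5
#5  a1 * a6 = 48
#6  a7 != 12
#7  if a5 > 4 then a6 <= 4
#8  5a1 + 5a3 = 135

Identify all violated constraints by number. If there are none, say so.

The assignment fails constraints 1, 3, 6, 7.

#1 a2 = 17, but 17 is required to differ  ✘
#2 a6 + a3 = 6 + 19 = 25; 25 ≤ 26  ✔
#3 a4 = 18, but 18 is required to differ  ✘
#4 19 mod 7 = 5  ✔
#5 a1 * a6 = 8 * 6 = 48  ✔
#6 a7 = 12, but 12 is required to differ  ✘
#7 a5 = 7 > 4, so we need a6 ≤ 4; but a6 = 6 > 4  ✘
#8 5a1 + 5a3 = 5(8) + 5(19) = 135  ✔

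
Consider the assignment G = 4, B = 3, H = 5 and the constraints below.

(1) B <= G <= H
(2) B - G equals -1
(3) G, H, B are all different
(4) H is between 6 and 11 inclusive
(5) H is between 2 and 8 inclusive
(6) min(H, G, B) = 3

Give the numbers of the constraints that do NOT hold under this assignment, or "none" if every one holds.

Violated: 4.

(1) values 3 <= 4 <= 5  holds
(2) B - G = 3 - 4 = -1  holds
(3) values 4, 5, 3 are pairwise distinct  holds
(4) H = 5 is outside [6, 11]  fails
(5) H = 5 lies in [2, 8]  holds
(6) min(5, 4, 3) = 3  holds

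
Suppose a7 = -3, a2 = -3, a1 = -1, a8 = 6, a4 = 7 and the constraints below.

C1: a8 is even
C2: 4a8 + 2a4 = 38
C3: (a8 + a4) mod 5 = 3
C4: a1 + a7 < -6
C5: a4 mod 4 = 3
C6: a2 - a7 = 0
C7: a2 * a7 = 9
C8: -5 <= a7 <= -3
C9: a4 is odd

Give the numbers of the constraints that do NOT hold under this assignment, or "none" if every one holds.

C1: a8 = 6 is even — satisfied.
C2: 4a8 + 2a4 = 4(6) + 2(7) = 38 — satisfied.
C3: a8 + a4 = 13; 13 mod 5 = 3 — satisfied.
C4: a1 + a7 = -1 + (-3) = -4; -4 ≥ -6, bound -6 not met — violated.
C5: 7 mod 4 = 3 — satisfied.
C6: a2 - a7 = -3 - (-3) = 0 — satisfied.
C7: a2 * a7 = -3 * (-3) = 9 — satisfied.
C8: a7 = -3 lies in [-5, -3] — satisfied.
C9: a4 = 7 is odd — satisfied.

No — constraint 4 is not satisfied.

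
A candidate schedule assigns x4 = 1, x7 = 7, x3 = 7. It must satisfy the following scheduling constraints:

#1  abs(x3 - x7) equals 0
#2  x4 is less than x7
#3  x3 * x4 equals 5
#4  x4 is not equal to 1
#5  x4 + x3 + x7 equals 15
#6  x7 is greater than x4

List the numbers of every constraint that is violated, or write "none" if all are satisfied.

Constraints 3 and 4 do not hold.

#1 abs(7 - 7) = 0  true
#2 x4 = 1, x7 = 7; 1 < 7  true
#3 x3 * x4 = 7 * 1 = 7, not 5  false
#4 x4 = 1, but 1 is required to differ  false
#5 x4 + x3 + x7 = 1 + 7 + 7 = 15  true
#6 x7 = 7, x4 = 1; 7 > 1  true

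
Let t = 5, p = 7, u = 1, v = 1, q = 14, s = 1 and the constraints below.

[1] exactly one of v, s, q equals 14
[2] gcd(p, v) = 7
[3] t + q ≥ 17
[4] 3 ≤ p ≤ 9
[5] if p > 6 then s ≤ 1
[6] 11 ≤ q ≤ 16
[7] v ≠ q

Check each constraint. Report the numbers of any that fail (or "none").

[1] v=1, s=1, q=14; 1 of them equals 14  holds
[2] gcd(7, 1) = 1, not 7  fails
[3] t + q = 5 + 14 = 19; 19 ≥ 17  holds
[4] p = 7 lies in [3, 9]  holds
[5] p = 7 > 6, so we need s ≤ 1; s = 1 ≤ 1  holds
[6] q = 14 lies in [11, 16]  holds
[7] v = 1, q = 14; distinct  holds

Violated: 2.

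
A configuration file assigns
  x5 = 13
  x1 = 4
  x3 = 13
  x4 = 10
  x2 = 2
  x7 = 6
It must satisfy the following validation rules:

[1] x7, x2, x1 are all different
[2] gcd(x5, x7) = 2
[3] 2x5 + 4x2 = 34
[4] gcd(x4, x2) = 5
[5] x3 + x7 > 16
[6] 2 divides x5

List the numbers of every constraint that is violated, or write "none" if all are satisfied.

[1] values 6, 2, 4 are pairwise distinct — OK.
[2] gcd(13, 6) = 1, not 2 — violated.
[3] 2x5 + 4x2 = 2(13) + 4(2) = 34 — OK.
[4] gcd(10, 2) = 2, not 5 — violated.
[5] x3 + x7 = 13 + 6 = 19; 19 > 16 — OK.
[6] 13 = 2*6 + 1, so 2 does not divide 13 — violated.

Constraints 2, 4, 6 do not hold.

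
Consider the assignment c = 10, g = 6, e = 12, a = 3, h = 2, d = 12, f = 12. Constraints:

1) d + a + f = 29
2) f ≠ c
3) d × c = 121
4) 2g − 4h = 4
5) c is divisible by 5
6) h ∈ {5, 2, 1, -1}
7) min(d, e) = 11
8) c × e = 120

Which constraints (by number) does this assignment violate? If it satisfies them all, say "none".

1) d + a + f = 12 + 3 + 12 = 27, not 29 — does not hold.
2) f = 12, c = 10; distinct — holds.
3) d × c = 12 × 10 = 120, not 121 — does not hold.
4) 2g − 4h = 2(6) − 4(2) = 4 — holds.
5) 10 / 5 = 2, so 5 divides 10 — holds.
6) h = 2 is in {5, 2, 1, -1} — holds.
7) min(12, 12) = 12, not 11 — does not hold.
8) c × e = 10 × 12 = 120 — holds.

Constraints 1, 3, and 7 are violated.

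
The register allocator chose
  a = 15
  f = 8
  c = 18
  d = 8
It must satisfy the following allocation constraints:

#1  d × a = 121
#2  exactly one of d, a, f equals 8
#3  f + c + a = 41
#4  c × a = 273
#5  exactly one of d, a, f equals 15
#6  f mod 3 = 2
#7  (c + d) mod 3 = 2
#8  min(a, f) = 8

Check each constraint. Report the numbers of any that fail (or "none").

Constraints 1, 2, and 4 do not hold.

#1 d × a = 8 × 15 = 120, not 121 — violated.
#2 d=8, a=15, f=8; 2 of them equal 8, not exactly one — violated.
#3 f + c + a = 8 + 18 + 15 = 41 — satisfied.
#4 c × a = 18 × 15 = 270, not 273 — violated.
#5 d=8, a=15, f=8; 1 of them equals 15 — satisfied.
#6 8 mod 3 = 2 — satisfied.
#7 c + d = 26; 26 mod 3 = 2 — satisfied.
#8 min(15, 8) = 8 — satisfied.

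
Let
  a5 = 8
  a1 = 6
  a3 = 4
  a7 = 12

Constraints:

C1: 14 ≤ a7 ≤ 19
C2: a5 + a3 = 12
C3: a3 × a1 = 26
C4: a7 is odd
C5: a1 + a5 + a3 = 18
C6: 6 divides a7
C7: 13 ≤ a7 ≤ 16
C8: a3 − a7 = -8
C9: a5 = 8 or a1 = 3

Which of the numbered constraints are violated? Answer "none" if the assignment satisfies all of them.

Constraints 1, 3, 4, and 7 do not hold.

C1: a7 = 12 is outside [14, 19]  no
C2: a5 + a3 = 8 + 4 = 12  yes
C3: a3 × a1 = 4 × 6 = 24, not 26  no
C4: a7 = 12 is even  no
C5: a1 + a5 + a3 = 6 + 8 + 4 = 18  yes
C6: 12 / 6 = 2, so 6 divides 12  yes
C7: a7 = 12 is outside [13, 16]  no
C8: a3 − a7 = 4 − 12 = -8  yes
C9: a5 = 8 = 8 (first disjunct)  yes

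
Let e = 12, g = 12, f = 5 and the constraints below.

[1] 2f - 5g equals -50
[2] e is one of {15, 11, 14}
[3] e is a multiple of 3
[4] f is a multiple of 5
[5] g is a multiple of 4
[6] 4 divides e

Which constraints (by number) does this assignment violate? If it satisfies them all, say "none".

[1] 2f - 5g = 2(5) - 5(12) = -50 — OK.
[2] e = 12 is not in {15, 11, 14} — violated.
[3] 12 / 3 = 4, so 3 divides 12 — OK.
[4] 5 / 5 = 1, so 5 divides 5 — OK.
[5] 12 / 4 = 3, so 4 divides 12 — OK.
[6] 12 / 4 = 3, so 4 divides 12 — OK.

Violated: 2.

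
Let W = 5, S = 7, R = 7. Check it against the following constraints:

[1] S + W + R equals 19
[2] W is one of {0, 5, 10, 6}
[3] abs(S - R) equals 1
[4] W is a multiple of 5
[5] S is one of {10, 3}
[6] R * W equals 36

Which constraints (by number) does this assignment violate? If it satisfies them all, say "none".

[1] S + W + R = 7 + 5 + 7 = 19 — holds.
[2] W = 5 is in {0, 5, 10, 6} — holds.
[3] abs(7 - 7) = 0, not 1 — does not hold.
[4] 5 / 5 = 1, so 5 divides 5 — holds.
[5] S = 7 is not in {10, 3} — does not hold.
[6] R * W = 7 * 5 = 35, not 36 — does not hold.

The assignment fails constraints 3, 5, and 6.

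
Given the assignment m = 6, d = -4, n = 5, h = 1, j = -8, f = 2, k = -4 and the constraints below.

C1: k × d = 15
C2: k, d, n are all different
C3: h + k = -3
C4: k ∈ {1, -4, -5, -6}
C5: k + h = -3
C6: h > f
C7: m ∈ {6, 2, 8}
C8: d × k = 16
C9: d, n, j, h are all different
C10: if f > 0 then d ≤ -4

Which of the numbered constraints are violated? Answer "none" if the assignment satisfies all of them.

C1: k × d = -4 × (-4) = 16, not 15 — violated.
C2: k = d = -4, not all different — violated.
C3: h + k = 1 + (-4) = -3 — satisfied.
C4: k = -4 is in {1, -4, -5, -6} — satisfied.
C5: k + h = -4 + 1 = -3 — satisfied.
C6: h = 1, f = 2; 1 ≤ 2 (want >) — violated.
C7: m = 6 is in {6, 2, 8} — satisfied.
C8: d × k = -4 × (-4) = 16 — satisfied.
C9: values -4, 5, -8, 1 are pairwise distinct — satisfied.
C10: f = 2 > 0, so we need d ≤ -4; d = -4 ≤ -4 — satisfied.

No — constraints 1, 2, and 6 are not satisfied.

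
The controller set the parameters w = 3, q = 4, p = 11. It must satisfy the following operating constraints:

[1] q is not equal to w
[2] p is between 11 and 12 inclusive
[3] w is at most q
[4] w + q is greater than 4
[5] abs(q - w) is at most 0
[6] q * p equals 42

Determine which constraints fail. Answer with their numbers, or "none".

Constraints 5 and 6 are violated.

[1] q = 4, w = 3; distinct — OK.
[2] p = 11 lies in [11, 12] — OK.
[3] w = 3, q = 4; 3 ≤ 4 — OK.
[4] w + q = 3 + 4 = 7; 7 > 4 — OK.
[5] abs(4 - 3) = 1; 1 > 0, exceeds bound 0 — violated.
[6] q * p = 4 * 11 = 44, not 42 — violated.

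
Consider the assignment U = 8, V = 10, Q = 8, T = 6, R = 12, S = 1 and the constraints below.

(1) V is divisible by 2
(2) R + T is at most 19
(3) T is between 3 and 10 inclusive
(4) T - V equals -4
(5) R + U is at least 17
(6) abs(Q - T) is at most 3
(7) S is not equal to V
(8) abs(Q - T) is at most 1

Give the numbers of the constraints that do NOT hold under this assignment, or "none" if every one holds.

(1) 10 / 2 = 5, so 2 divides 10 — OK.
(2) R + T = 12 + 6 = 18; 18 ≤ 19 — OK.
(3) T = 6 lies in [3, 10] — OK.
(4) T - V = 6 - 10 = -4 — OK.
(5) R + U = 12 + 8 = 20; 20 ≥ 17 — OK.
(6) abs(8 - 6) = 2; 2 ≤ 3 — OK.
(7) S = 1, V = 10; distinct — OK.
(8) abs(8 - 6) = 2; 2 > 1, exceeds bound 1 — violated.

Constraint 8 does not hold.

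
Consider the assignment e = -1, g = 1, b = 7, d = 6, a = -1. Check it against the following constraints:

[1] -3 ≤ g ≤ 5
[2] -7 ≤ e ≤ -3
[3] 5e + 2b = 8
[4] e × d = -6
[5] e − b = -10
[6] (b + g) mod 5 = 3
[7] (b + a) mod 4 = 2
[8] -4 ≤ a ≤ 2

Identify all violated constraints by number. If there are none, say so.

Violated: 2, 3, and 5.

[1] g = 1 lies in [-3, 5] — satisfied.
[2] e = -1 is outside [-7, -3] — violated.
[3] 5e + 2b = 5(-1) + 2(7) = 9, not 8 — violated.
[4] e × d = -1 × 6 = -6 — satisfied.
[5] e − b = -1 − 7 = -8, not -10 — violated.
[6] b + g = 8; 8 mod 5 = 3 — satisfied.
[7] b + a = 6; 6 mod 4 = 2 — satisfied.
[8] a = -1 lies in [-4, 2] — satisfied.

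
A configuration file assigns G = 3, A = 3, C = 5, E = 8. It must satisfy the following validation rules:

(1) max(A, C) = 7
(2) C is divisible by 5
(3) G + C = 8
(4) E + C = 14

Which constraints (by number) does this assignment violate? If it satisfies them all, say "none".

Violated: 1 and 4.

(1) max(3, 5) = 5, not 7 — fails.
(2) 5 / 5 = 1, so 5 divides 5 — holds.
(3) G + C = 3 + 5 = 8 — holds.
(4) E + C = 8 + 5 = 13, not 14 — fails.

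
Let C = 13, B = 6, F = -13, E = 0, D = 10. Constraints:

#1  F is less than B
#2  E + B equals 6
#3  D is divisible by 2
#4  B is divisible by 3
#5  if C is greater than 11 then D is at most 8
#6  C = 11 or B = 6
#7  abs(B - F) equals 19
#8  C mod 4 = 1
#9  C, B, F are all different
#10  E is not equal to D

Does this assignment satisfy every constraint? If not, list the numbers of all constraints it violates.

Violated: 5.

#1 F = -13, B = 6; -13 < 6  yes
#2 E + B = 0 + 6 = 6  yes
#3 10 / 2 = 5, so 2 divides 10  yes
#4 6 / 3 = 2, so 3 divides 6  yes
#5 C = 13 > 11, so we need D ≤ 8; but D = 10 > 8  no
#6 C = 13 ≠ 11, but B = 6 = 6 (second disjunct)  yes
#7 abs(6 - (-13)) = 19  yes
#8 13 mod 4 = 1  yes
#9 values 13, 6, -13 are pairwise distinct  yes
#10 E = 0, D = 10; distinct  yes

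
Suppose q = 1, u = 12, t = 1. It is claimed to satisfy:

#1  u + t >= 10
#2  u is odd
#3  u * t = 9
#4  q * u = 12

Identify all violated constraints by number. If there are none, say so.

#1 u + t = 12 + 1 = 13; 13 ≥ 10 — holds.
#2 u = 12 is even — does not hold.
#3 u * t = 12 * 1 = 12, not 9 — does not hold.
#4 q * u = 1 * 12 = 12 — holds.

No — constraints 2, 3 are not satisfied.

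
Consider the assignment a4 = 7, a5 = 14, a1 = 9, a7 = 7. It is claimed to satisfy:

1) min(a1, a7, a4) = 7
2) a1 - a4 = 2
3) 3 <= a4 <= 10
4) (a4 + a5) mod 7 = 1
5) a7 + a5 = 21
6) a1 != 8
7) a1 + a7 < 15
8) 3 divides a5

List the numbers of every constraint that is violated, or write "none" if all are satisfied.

Constraints 4, 7, 8 do not hold.

1) min(9, 7, 7) = 7  true
2) a1 - a4 = 9 - 7 = 2  true
3) a4 = 7 lies in [3, 10]  true
4) a4 + a5 = 21; 21 mod 7 = 0, not 1  false
5) a7 + a5 = 7 + 14 = 21  true
6) a1 = 9, and 9 ≠ 8  true
7) a1 + a7 = 9 + 7 = 16; 16 ≥ 15, bound 15 not met  false
8) 14 = 3*4 + 2, so 3 does not divide 14  false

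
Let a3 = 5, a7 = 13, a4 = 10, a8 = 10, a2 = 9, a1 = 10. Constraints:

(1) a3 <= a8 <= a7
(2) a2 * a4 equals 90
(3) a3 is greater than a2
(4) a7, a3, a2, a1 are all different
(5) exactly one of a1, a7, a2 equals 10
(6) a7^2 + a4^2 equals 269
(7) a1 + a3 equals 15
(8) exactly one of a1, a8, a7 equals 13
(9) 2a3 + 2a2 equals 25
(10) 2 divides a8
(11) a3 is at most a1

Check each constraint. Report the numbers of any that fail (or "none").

(1) values 5 <= 10 <= 13  yes
(2) a2 * a4 = 9 * 10 = 90  yes
(3) a3 = 5, a2 = 9; 5 ≤ 9 (want >)  no
(4) values 13, 5, 9, 10 are pairwise distinct  yes
(5) a1=10, a7=13, a2=9; 1 of them equals 10  yes
(6) a7^2 + a4^2 = 13^2 + 10^2 = 169 + 100 = 269  yes
(7) a1 + a3 = 10 + 5 = 15  yes
(8) a1=10, a8=10, a7=13; 1 of them equals 13  yes
(9) 2a3 + 2a2 = 2(5) + 2(9) = 28, not 25  no
(10) 10 / 2 = 5, so 2 divides 10  yes
(11) a3 = 5, a1 = 10; 5 ≤ 10  yes

Violated: 3, 9.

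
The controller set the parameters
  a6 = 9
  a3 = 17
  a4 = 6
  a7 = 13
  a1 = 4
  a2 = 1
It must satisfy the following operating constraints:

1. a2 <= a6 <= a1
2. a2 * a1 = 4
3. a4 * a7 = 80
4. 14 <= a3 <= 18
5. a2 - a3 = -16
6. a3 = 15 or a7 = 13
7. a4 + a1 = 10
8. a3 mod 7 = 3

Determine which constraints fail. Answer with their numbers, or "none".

1. values 1, 9, 4; a6 = 9 is not <= a1 = 4 — does not hold.
2. a2 * a1 = 1 * 4 = 4 — holds.
3. a4 * a7 = 6 * 13 = 78, not 80 — does not hold.
4. a3 = 17 lies in [14, 18] — holds.
5. a2 - a3 = 1 - 17 = -16 — holds.
6. a3 = 17 ≠ 15, but a7 = 13 = 13 (second disjunct) — holds.
7. a4 + a1 = 6 + 4 = 10 — holds.
8. 17 mod 7 = 3 — holds.

No — constraints 1, 3 are not satisfied.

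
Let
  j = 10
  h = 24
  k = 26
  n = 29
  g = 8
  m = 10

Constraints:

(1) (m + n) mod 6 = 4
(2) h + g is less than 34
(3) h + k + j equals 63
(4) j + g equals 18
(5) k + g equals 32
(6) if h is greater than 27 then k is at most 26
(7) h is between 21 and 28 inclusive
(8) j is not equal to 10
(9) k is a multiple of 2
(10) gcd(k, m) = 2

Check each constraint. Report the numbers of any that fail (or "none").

(1) m + n = 39; 39 mod 6 = 3, not 4 — violated.
(2) h + g = 24 + 8 = 32; 32 < 34 — OK.
(3) h + k + j = 24 + 26 + 10 = 60, not 63 — violated.
(4) j + g = 10 + 8 = 18 — OK.
(5) k + g = 26 + 8 = 34, not 32 — violated.
(6) h = 24, not > 27; antecedent false, conditional vacuously true — OK.
(7) h = 24 lies in [21, 28] — OK.
(8) j = 10, but 10 is required to differ — violated.
(9) 26 / 2 = 13, so 2 divides 26 — OK.
(10) gcd(26, 10) = 2 — OK.

Violated: 1, 3, 5, and 8.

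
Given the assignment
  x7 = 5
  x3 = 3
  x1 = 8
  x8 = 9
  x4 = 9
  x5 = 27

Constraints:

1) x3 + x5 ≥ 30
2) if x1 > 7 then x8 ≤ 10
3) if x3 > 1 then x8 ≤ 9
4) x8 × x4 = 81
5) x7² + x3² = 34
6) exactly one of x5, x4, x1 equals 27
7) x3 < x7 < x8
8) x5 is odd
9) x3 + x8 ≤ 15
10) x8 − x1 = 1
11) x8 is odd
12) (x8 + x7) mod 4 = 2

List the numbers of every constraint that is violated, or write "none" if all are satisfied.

1) x3 + x5 = 3 + 27 = 30; 30 ≥ 30 — satisfied.
2) x1 = 8 > 7, so we need x8 ≤ 10; x8 = 9 ≤ 10 — satisfied.
3) x3 = 3 > 1, so we need x8 ≤ 9; x8 = 9 ≤ 9 — satisfied.
4) x8 × x4 = 9 × 9 = 81 — satisfied.
5) x7² + x3² = 5² + 3² = 25 + 9 = 34 — satisfied.
6) x5=27, x4=9, x1=8; 1 of them equals 27 — satisfied.
7) values 3 < 5 < 9 — satisfied.
8) x5 = 27 is odd — satisfied.
9) x3 + x8 = 3 + 9 = 12; 12 ≤ 15 — satisfied.
10) x8 − x1 = 9 − 8 = 1 — satisfied.
11) x8 = 9 is odd — satisfied.
12) x8 + x7 = 14; 14 mod 4 = 2 — satisfied.

Yes — all constraints hold.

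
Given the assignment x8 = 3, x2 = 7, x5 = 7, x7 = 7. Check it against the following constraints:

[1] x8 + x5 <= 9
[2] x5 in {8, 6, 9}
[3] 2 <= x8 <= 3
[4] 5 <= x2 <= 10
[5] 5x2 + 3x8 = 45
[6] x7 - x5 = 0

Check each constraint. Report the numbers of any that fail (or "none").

[1] x8 + x5 = 3 + 7 = 10; 10 > 9, bound 9 not met — fails.
[2] x5 = 7 is not in {8, 6, 9} — fails.
[3] x8 = 3 lies in [2, 3] — holds.
[4] x2 = 7 lies in [5, 10] — holds.
[5] 5x2 + 3x8 = 5(7) + 3(3) = 44, not 45 — fails.
[6] x7 - x5 = 7 - 7 = 0 — holds.

Constraints 1, 2, and 5 do not hold.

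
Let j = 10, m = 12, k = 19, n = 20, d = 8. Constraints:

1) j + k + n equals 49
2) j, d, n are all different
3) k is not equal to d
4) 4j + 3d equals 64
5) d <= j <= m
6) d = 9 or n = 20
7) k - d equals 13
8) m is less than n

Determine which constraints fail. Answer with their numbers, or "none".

1) j + k + n = 10 + 19 + 20 = 49  ✓
2) values 10, 8, 20 are pairwise distinct  ✓
3) k = 19, d = 8; distinct  ✓
4) 4j + 3d = 4(10) + 3(8) = 64  ✓
5) values 8 <= 10 <= 12  ✓
6) d = 8 ≠ 9, but n = 20 = 20 (second disjunct)  ✓
7) k - d = 19 - 8 = 11, not 13  ✗
8) m = 12, n = 20; 12 < 20  ✓

Violated: 7.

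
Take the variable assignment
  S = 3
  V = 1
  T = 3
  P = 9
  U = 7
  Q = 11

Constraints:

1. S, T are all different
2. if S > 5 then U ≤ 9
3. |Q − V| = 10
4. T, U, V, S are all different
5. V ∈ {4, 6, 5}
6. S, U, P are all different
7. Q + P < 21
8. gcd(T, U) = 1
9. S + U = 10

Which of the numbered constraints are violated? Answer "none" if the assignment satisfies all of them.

1. S = T = 3, not all different  ✘
2. S = 3, not > 5; antecedent false, conditional vacuously true  ✔
3. |11 − 1| = 10  ✔
4. T = S = 3, not all different  ✘
5. V = 1 is not in {4, 6, 5}  ✘
6. values 3, 7, 9 are pairwise distinct  ✔
7. Q + P = 11 + 9 = 20; 20 < 21  ✔
8. gcd(3, 7) = 1  ✔
9. S + U = 3 + 7 = 10  ✔

No — constraints 1, 4, 5 are not satisfied.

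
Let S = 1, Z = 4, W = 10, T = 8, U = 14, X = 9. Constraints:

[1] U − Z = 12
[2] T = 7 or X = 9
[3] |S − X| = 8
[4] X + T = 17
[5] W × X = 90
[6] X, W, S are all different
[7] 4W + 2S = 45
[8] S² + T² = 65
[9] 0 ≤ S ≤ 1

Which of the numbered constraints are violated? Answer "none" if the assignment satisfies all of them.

[1] U − Z = 14 − 4 = 10, not 12 — violated.
[2] T = 8 ≠ 7, but X = 9 = 9 (second disjunct) — satisfied.
[3] |1 − 9| = 8 — satisfied.
[4] X + T = 9 + 8 = 17 — satisfied.
[5] W × X = 10 × 9 = 90 — satisfied.
[6] values 9, 10, 1 are pairwise distinct — satisfied.
[7] 4W + 2S = 4(10) + 2(1) = 42, not 45 — violated.
[8] S² + T² = 1² + 8² = 1 + 64 = 65 — satisfied.
[9] S = 1 lies in [0, 1] — satisfied.

Constraints 1 and 7 are violated.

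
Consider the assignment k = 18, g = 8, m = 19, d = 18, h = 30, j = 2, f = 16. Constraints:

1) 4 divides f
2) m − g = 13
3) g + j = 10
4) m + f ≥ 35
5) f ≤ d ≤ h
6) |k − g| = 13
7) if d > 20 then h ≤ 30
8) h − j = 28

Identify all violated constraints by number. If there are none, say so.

The assignment fails constraints 2 and 6.

1) 16 / 4 = 4, so 4 divides 16  holds
2) m − g = 19 − 8 = 11, not 13  fails
3) g + j = 8 + 2 = 10  holds
4) m + f = 19 + 16 = 35; 35 ≥ 35  holds
5) values 16 ≤ 18 ≤ 30  holds
6) |18 − 8| = 10, not 13  fails
7) d = 18, not > 20; antecedent false, conditional vacuously true  holds
8) h − j = 30 − 2 = 28  holds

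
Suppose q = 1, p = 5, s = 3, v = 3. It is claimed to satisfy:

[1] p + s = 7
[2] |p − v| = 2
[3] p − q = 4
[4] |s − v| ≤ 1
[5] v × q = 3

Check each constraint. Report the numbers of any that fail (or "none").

[1] p + s = 5 + 3 = 8, not 7  FAIL
[2] |5 − 3| = 2  OK
[3] p − q = 5 − 1 = 4  OK
[4] |3 − 3| = 0; 0 ≤ 1  OK
[5] v × q = 3 × 1 = 3  OK

Violated: 1.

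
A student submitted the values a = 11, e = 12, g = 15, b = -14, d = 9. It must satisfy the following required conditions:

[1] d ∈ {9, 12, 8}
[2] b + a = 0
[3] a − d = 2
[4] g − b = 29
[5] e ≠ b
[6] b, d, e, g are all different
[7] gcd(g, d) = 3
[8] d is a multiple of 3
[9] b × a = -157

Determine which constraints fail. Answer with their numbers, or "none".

The assignment fails constraints 2, 9.

[1] d = 9 is in {9, 12, 8} — OK.
[2] b + a = -14 + 11 = -3, not 0 — violated.
[3] a − d = 11 − 9 = 2 — OK.
[4] g − b = 15 − (-14) = 29 — OK.
[5] e = 12, b = -14; distinct — OK.
[6] values -14, 9, 12, 15 are pairwise distinct — OK.
[7] gcd(15, 9) = 3 — OK.
[8] 9 / 3 = 3, so 3 divides 9 — OK.
[9] b × a = -14 × 11 = -154, not -157 — violated.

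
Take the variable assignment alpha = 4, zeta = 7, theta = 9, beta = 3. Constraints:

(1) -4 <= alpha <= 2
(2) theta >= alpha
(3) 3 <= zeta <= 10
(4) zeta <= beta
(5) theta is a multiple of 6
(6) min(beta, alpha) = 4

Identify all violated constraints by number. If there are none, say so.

The assignment fails constraints 1, 4, 5, 6.

(1) alpha = 4 is outside [-4, 2]  fails
(2) theta = 9, alpha = 4; 9 ≥ 4  holds
(3) zeta = 7 lies in [3, 10]  holds
(4) zeta = 7, beta = 3; 7 > 3 (want ≤)  fails
(5) 9 = 6*1 + 3, so 6 does not divide 9  fails
(6) min(3, 4) = 3, not 4  fails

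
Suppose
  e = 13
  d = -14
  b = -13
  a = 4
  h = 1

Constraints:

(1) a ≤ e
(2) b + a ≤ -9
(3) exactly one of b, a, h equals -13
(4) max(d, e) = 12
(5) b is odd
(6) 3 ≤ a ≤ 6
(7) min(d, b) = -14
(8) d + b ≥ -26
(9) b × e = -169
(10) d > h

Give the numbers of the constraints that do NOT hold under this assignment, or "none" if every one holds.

No — constraints 4, 8, 10 are not satisfied.

(1) a = 4, e = 13; 4 ≤ 13 — satisfied.
(2) b + a = -13 + 4 = -9; -9 ≤ -9 — satisfied.
(3) b=-13, a=4, h=1; 1 of them equals -13 — satisfied.
(4) max(-14, 13) = 13, not 12 — violated.
(5) b = -13 is odd — satisfied.
(6) a = 4 lies in [3, 6] — satisfied.
(7) min(-14, -13) = -14 — satisfied.
(8) d + b = -14 + (-13) = -27; -27 < -26, bound -26 not met — violated.
(9) b × e = -13 × 13 = -169 — satisfied.
(10) d = -14, h = 1; -14 ≤ 1 (want >) — violated.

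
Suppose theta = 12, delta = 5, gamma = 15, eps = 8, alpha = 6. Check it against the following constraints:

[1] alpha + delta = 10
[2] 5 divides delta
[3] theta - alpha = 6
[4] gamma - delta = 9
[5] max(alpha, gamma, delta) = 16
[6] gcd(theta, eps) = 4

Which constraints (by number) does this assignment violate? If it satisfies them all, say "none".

The assignment fails constraints 1, 4, and 5.

[1] alpha + delta = 6 + 5 = 11, not 10  ✗
[2] 5 / 5 = 1, so 5 divides 5  ✓
[3] theta - alpha = 12 - 6 = 6  ✓
[4] gamma - delta = 15 - 5 = 10, not 9  ✗
[5] max(6, 15, 5) = 15, not 16  ✗
[6] gcd(12, 8) = 4  ✓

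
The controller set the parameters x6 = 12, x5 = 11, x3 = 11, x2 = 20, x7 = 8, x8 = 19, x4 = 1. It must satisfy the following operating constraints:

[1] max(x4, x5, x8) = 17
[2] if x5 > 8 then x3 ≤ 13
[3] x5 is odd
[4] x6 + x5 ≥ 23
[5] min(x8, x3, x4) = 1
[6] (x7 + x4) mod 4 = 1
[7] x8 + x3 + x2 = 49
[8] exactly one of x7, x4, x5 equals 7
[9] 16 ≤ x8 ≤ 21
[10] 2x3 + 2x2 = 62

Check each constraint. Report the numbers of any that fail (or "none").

The assignment fails constraints 1, 7, and 8.

[1] max(1, 11, 19) = 19, not 17 — violated.
[2] x5 = 11 > 8, so we need x3 ≤ 13; x3 = 11 ≤ 13 — satisfied.
[3] x5 = 11 is odd — satisfied.
[4] x6 + x5 = 12 + 11 = 23; 23 ≥ 23 — satisfied.
[5] min(19, 11, 1) = 1 — satisfied.
[6] x7 + x4 = 9; 9 mod 4 = 1 — satisfied.
[7] x8 + x3 + x2 = 19 + 11 + 20 = 50, not 49 — violated.
[8] x7=8, x4=1, x5=11; 0 of them equal 7, not exactly one — violated.
[9] x8 = 19 lies in [16, 21] — satisfied.
[10] 2x3 + 2x2 = 2(11) + 2(20) = 62 — satisfied.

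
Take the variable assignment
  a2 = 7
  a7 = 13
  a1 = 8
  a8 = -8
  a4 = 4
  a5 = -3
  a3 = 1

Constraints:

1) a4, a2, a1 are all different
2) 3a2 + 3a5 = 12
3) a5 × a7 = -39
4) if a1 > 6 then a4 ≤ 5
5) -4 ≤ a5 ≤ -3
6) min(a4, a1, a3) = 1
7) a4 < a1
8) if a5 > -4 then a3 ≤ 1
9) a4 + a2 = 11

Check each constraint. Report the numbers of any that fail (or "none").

Yes — all constraints hold.

1) values 4, 7, 8 are pairwise distinct — holds.
2) 3a2 + 3a5 = 3(7) + 3(-3) = 12 — holds.
3) a5 × a7 = -3 × 13 = -39 — holds.
4) a1 = 8 > 6, so we need a4 ≤ 5; a4 = 4 ≤ 5 — holds.
5) a5 = -3 lies in [-4, -3] — holds.
6) min(4, 8, 1) = 1 — holds.
7) a4 = 4, a1 = 8; 4 < 8 — holds.
8) a5 = -3 > -4, so we need a3 ≤ 1; a3 = 1 ≤ 1 — holds.
9) a4 + a2 = 4 + 7 = 11 — holds.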